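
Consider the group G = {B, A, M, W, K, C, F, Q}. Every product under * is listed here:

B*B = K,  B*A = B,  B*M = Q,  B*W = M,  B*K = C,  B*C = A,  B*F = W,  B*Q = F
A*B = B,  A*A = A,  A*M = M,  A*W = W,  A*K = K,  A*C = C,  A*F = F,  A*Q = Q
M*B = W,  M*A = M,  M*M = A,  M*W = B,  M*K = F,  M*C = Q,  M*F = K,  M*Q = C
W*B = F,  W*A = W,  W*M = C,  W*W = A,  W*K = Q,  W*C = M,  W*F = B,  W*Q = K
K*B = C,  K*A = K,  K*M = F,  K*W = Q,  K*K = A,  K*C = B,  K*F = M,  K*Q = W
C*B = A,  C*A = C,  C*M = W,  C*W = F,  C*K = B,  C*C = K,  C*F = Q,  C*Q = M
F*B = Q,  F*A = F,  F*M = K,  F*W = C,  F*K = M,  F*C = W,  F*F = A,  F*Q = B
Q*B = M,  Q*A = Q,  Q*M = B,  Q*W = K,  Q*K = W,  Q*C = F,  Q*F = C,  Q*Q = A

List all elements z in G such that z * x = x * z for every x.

An element z is central iff its row equals its column in the table.
For C: C * W = F ≠ M = W * C, so C ∉ Z.
Checking each element this way leaves Z(G) = {A, K}.

{A, K}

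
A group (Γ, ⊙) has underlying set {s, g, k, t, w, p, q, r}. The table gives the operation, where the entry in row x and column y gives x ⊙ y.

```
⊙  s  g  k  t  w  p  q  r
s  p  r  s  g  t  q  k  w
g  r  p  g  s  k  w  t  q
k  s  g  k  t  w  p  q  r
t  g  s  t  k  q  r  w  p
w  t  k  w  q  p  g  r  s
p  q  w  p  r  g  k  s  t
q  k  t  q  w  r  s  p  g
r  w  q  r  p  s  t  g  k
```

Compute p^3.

p^1 = p
p^2 = p ⊙ p = k
p^3 = k ⊙ p = p

p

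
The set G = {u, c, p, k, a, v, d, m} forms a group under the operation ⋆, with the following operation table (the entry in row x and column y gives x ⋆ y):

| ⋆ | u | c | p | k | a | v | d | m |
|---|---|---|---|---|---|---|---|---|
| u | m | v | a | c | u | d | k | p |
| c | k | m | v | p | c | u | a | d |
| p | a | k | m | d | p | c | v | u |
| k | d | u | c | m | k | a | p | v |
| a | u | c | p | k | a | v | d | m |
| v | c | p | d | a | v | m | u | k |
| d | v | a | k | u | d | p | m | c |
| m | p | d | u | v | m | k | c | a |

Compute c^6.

m

c^1 = c
c^2 = c ⋆ c = m
c^3 = m ⋆ c = d
c^4 = d ⋆ c = a
c^5 = a ⋆ c = c
c^6 = c ⋆ c = m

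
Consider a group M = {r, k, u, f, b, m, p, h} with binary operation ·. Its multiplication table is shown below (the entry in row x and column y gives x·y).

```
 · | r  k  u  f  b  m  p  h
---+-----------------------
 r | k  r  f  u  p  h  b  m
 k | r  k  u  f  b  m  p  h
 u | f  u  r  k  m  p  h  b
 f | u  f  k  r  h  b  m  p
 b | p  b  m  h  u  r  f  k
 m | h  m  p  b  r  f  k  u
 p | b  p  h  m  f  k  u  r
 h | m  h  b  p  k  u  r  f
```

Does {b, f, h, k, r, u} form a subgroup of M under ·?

No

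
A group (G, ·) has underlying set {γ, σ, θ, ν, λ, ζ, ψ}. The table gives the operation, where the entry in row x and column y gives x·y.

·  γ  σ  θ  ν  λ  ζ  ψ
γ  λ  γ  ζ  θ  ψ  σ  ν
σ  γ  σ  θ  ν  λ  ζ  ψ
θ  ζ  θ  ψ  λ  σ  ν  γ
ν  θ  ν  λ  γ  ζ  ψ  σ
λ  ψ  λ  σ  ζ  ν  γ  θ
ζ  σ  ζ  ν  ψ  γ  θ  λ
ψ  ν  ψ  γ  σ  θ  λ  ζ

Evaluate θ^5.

θ^1 = θ
θ^2 = θ·θ = ψ
θ^3 = ψ·θ = γ
θ^4 = γ·θ = ζ
θ^5 = ζ·θ = ν

ν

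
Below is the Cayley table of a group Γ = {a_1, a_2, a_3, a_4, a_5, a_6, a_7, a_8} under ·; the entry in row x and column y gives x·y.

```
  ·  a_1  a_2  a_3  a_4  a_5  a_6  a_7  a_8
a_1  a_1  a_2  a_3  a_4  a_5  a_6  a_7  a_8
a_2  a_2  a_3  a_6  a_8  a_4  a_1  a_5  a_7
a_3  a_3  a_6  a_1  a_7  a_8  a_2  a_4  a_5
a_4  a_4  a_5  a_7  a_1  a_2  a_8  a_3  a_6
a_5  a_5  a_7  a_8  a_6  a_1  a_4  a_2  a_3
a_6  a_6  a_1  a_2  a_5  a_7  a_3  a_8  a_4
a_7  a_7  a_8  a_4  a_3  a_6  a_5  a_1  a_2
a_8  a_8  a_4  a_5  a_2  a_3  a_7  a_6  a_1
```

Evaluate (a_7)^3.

a_7

a_7^1 = a_7
a_7^2 = a_7·a_7 = a_1
a_7^3 = a_1·a_7 = a_7
(Structurally, Γ here is isomorphic to the dihedral group D_4.)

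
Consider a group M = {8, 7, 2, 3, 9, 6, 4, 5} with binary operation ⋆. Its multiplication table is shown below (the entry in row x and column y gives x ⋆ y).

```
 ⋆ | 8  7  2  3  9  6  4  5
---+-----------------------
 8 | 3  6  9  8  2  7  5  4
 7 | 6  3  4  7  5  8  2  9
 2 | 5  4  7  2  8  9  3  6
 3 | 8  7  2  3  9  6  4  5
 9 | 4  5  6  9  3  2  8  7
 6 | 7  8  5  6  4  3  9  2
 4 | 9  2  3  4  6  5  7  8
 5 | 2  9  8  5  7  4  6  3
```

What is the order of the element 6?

The identity element is 3 (its row matches the header).
6^1 = 6
6^2 = 6 ⋆ 6 = 3
The first power of 6 equal to the identity is 6^2, so ord(6) = 2.
(Structurally, M here is isomorphic to the dihedral group D_4.)

2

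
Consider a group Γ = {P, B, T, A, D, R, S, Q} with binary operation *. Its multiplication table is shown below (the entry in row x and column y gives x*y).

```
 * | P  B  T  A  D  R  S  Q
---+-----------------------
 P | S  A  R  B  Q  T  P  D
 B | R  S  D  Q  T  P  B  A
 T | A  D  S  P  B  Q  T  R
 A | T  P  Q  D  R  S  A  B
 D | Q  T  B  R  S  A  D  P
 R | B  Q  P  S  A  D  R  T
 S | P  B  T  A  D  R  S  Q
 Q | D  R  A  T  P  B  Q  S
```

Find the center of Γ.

{D, S}

An element z is central iff its row equals its column in the table.
For R: R*T = P ≠ Q = T*R, so R ∉ Z.
Checking each element this way leaves Z(Γ) = {D, S}.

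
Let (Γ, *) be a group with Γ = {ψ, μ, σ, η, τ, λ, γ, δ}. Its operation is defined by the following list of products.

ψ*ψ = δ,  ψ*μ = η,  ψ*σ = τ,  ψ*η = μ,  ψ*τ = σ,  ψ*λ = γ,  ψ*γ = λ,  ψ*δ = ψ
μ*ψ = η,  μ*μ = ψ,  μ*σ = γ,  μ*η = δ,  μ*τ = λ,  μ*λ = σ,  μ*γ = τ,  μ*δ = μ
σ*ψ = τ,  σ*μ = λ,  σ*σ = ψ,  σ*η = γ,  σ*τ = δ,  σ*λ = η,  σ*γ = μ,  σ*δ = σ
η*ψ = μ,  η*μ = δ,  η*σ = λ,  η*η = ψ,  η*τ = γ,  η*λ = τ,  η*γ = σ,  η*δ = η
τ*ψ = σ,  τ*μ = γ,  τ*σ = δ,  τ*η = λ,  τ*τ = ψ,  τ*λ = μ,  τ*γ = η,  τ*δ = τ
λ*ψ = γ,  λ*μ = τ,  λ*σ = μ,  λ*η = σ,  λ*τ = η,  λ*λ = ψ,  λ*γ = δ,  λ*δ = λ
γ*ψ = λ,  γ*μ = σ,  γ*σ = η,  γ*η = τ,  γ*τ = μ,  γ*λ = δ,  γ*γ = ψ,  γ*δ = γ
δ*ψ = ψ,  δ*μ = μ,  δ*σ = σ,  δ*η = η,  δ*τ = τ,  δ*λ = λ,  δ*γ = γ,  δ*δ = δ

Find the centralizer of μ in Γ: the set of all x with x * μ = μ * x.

{δ, η, μ, ψ}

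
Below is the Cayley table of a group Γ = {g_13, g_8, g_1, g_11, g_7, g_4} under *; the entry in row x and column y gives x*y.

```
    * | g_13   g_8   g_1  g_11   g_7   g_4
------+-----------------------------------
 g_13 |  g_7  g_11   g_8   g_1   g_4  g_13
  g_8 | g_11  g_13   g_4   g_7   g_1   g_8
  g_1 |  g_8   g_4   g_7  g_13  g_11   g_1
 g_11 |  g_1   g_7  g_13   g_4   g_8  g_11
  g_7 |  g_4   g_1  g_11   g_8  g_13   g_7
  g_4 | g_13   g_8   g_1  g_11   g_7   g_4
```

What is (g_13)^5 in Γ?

g_13^1 = g_13
g_13^2 = g_13*g_13 = g_7
g_13^3 = g_7*g_13 = g_4
g_13^4 = g_4*g_13 = g_13
g_13^5 = g_13*g_13 = g_7

g_7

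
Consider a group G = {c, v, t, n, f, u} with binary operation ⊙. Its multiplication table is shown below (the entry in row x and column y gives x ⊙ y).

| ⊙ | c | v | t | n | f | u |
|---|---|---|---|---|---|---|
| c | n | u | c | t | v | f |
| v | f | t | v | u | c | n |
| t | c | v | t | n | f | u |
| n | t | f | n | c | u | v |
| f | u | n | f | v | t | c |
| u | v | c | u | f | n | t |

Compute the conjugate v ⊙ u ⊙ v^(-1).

The identity is t. In row v, the entry t sits in column v, so v^(-1) = v.
v ⊙ u = n
n ⊙ v = f

f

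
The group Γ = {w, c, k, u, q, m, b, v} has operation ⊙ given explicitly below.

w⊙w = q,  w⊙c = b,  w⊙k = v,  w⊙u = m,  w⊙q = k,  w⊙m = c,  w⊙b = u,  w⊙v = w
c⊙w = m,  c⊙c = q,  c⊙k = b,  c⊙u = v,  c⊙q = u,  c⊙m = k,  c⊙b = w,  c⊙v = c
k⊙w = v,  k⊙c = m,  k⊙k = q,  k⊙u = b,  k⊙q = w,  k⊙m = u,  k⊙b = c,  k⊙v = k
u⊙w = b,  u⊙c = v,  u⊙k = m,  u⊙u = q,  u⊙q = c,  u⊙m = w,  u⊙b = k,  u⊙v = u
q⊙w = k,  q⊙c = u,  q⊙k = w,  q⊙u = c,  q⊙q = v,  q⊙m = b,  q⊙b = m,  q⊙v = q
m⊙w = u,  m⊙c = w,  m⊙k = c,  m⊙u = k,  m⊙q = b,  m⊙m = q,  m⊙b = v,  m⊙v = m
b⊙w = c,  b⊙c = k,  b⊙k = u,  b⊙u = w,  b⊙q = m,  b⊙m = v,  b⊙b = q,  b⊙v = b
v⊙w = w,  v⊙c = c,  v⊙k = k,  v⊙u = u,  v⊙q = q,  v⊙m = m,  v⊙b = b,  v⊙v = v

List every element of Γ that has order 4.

Identity is v. Compute the order of each non-identity element by repeated multiplication:
  w: w → q → k → v  (order 4)
  c: c → q → u → v  (order 4)
  k: k → q → w → v  (order 4)
  u: u → q → c → v  (order 4)
  q: q → v  (order 2)
  m: m → q → b → v  (order 4)
  b: b → q → m → v  (order 4)
Elements of order 4: {b, c, k, m, u, w}.

{b, c, k, m, u, w}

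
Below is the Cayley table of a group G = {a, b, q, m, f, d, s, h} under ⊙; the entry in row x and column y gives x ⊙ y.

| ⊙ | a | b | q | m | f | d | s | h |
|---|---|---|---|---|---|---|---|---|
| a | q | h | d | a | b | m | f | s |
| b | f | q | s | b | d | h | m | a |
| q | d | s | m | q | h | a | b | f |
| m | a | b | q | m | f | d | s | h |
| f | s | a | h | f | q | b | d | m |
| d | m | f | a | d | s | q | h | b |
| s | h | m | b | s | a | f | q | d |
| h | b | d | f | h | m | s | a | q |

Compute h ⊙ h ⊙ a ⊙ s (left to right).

h ⊙ h = q
q ⊙ a = d
d ⊙ s = h

h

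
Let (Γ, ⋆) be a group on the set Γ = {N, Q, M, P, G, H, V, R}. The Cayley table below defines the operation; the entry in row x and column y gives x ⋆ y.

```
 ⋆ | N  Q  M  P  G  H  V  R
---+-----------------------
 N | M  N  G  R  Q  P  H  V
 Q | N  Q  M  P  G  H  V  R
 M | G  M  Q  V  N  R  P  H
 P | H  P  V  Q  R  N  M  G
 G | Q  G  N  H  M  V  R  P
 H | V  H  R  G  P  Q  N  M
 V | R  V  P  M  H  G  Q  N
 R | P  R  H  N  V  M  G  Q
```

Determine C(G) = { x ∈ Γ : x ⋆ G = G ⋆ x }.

Compare row G with column G entry by entry.
N ⋆ G = Q = G ⋆ N, so N commutes with G.
R ⋆ G = V but G ⋆ R = P, so R does not.
Collecting the elements that commute with G: C(G) = {G, M, N, Q}.
(Structurally, Γ here is isomorphic to the dihedral group D_4.)

{G, M, N, Q}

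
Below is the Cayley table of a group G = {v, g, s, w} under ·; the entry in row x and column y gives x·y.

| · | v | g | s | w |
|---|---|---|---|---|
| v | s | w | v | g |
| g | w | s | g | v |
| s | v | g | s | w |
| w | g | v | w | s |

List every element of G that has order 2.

{g, v, w}

Identity is s. Compute the order of each non-identity element by repeated multiplication:
  v: v → s  (order 2)
  g: g → s  (order 2)
  w: w → s  (order 2)
Elements of order 2: {g, v, w}.
(Structurally, G here is isomorphic to the Klein four-group V_4.)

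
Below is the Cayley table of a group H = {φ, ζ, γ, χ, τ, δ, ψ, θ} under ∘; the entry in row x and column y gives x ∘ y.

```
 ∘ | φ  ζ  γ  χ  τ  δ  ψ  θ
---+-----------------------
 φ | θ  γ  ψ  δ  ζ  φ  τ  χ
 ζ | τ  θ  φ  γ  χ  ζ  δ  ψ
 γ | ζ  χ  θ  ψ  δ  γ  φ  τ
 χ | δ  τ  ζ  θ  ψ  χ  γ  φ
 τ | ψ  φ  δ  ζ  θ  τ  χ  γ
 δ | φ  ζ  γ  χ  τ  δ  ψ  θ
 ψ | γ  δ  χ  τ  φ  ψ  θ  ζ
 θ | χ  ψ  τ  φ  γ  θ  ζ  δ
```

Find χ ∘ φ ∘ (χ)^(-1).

The identity is δ. In row χ, the entry δ sits in column φ, so χ^(-1) = φ.
χ ∘ φ = δ
δ ∘ φ = φ

φ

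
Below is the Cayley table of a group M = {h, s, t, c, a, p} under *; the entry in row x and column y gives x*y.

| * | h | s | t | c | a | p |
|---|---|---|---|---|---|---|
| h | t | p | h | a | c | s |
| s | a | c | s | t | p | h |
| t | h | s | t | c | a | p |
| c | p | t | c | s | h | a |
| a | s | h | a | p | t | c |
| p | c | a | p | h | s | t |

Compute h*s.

Read row h, column s: h*s = p.
(Structurally, M here is isomorphic to the symmetric group S_3.)

p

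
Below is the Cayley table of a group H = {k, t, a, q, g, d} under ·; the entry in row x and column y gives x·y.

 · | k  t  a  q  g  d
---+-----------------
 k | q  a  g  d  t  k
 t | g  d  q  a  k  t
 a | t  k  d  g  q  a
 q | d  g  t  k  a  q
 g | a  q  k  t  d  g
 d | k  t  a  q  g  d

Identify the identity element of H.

The identity e satisfies e·x = x for all x, so its row in the table reproduces the column headers.
Row d reads: k, t, a, q, g, d — exactly the header order. So d is the identity.

d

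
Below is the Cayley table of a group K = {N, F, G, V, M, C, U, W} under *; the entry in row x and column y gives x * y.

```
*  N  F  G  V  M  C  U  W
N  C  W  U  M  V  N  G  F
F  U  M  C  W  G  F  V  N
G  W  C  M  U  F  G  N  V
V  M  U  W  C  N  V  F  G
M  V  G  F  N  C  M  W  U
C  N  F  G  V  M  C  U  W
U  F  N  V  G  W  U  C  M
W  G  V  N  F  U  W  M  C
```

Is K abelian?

F * N = U but N * F = W.
Since F and N do not commute, K is not abelian.

No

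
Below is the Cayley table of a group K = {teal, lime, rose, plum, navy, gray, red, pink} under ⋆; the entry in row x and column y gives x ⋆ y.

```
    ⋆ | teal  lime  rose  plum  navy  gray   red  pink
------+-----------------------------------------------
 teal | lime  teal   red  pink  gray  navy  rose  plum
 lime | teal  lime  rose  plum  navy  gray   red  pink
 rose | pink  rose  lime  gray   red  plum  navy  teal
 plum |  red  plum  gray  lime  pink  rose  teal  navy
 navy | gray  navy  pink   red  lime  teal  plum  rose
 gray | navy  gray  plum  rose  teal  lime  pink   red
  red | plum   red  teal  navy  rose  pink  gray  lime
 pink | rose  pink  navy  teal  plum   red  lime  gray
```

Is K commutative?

No

pink ⋆ navy = plum but navy ⋆ pink = rose.
Since pink and navy do not commute, K is not abelian.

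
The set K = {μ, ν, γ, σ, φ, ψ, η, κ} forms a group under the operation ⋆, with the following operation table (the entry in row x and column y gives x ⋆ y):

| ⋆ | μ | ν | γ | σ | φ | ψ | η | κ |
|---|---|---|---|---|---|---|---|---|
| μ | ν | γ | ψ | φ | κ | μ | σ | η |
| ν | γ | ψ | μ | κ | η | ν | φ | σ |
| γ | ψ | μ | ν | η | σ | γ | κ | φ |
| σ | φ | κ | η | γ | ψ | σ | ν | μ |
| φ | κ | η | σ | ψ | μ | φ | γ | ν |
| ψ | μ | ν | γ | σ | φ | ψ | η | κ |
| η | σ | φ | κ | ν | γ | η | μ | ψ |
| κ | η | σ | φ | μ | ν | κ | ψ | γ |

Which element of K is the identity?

The identity e satisfies e ⋆ x = x for all x, so its row in the table reproduces the column headers.
Row ψ reads: μ, ν, γ, σ, φ, ψ, η, κ — exactly the header order. So ψ is the identity.

ψ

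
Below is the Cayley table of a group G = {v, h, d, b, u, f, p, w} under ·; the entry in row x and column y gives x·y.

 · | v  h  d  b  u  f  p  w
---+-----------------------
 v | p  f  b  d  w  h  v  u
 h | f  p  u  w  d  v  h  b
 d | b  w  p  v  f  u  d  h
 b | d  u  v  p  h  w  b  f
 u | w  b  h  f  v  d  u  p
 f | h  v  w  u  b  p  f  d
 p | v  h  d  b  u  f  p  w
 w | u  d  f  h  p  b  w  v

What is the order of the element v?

The identity element is p (its row matches the header).
v^1 = v
v^2 = v·v = p
The first power of v equal to the identity is v^2, so ord(v) = 2.
(Structurally, G here is isomorphic to the dihedral group D_4.)

2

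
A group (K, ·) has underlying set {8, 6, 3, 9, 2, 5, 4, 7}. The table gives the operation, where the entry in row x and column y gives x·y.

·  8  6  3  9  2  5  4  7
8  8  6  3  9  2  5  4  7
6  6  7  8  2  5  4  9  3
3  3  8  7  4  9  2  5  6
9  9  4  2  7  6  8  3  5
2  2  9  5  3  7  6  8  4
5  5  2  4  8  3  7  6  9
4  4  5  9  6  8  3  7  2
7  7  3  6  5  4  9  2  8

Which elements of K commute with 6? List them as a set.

Compare row 6 with column 6 entry by entry.
3·6 = 8 = 6·3, so 3 commutes with 6.
5·6 = 2 but 6·5 = 4, so 5 does not.
Collecting the elements that commute with 6: C(6) = {3, 6, 7, 8}.

{3, 6, 7, 8}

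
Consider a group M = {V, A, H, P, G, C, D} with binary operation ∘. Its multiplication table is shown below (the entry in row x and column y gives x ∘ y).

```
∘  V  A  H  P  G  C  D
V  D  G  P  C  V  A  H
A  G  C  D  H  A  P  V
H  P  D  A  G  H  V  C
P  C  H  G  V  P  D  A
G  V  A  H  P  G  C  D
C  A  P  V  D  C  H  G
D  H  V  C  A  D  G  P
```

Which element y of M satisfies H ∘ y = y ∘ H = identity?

P

First locate the identity: row G matches the header, so G is the identity.
Scan row H for G: H ∘ P = G. Hence H^(-1) = P.
(Structurally, M here is isomorphic to the cyclic group Z_7.)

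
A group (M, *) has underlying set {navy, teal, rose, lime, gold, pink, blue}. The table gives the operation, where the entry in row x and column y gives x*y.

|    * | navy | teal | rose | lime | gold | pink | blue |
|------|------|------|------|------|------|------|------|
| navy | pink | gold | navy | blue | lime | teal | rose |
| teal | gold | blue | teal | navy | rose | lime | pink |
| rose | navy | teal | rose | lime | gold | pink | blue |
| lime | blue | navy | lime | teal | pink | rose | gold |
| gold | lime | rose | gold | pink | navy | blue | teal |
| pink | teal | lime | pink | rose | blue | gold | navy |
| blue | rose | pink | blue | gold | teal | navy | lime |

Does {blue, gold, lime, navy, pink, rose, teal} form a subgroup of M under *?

Yes

{blue, gold, lime, navy, pink, rose, teal} contains the identity rose.
Checking products: every product of two elements of {blue, gold, lime, navy, pink, rose, teal} (read from the table) lies in {blue, gold, lime, navy, pink, rose, teal}, so the set is closed.
In a finite group, a nonempty closed subset is a subgroup. So {blue, gold, lime, navy, pink, rose, teal} ≤ M.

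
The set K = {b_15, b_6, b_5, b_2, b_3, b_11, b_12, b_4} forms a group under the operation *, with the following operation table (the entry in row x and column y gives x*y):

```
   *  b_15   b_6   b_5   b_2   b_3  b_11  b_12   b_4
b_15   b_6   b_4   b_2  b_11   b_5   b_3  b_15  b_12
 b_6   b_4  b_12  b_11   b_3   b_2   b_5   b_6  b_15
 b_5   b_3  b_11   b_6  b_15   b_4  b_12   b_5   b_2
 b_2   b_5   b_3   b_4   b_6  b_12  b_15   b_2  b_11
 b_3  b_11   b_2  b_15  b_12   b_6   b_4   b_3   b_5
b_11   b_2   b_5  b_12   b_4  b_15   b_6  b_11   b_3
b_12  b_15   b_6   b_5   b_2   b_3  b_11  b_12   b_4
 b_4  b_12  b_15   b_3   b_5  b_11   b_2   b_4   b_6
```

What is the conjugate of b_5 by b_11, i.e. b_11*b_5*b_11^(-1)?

The identity is b_12. In row b_11, the entry b_12 sits in column b_5, so b_11^(-1) = b_5.
b_11*b_5 = b_12
b_12*b_5 = b_5

b_5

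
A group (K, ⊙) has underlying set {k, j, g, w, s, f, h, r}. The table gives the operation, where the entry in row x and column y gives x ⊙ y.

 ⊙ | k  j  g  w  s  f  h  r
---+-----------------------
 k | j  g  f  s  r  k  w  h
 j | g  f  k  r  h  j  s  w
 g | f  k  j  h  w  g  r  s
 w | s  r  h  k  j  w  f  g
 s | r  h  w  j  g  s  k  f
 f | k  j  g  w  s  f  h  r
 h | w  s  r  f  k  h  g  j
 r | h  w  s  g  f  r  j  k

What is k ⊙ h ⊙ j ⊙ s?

f

k ⊙ h = w
w ⊙ j = r
r ⊙ s = f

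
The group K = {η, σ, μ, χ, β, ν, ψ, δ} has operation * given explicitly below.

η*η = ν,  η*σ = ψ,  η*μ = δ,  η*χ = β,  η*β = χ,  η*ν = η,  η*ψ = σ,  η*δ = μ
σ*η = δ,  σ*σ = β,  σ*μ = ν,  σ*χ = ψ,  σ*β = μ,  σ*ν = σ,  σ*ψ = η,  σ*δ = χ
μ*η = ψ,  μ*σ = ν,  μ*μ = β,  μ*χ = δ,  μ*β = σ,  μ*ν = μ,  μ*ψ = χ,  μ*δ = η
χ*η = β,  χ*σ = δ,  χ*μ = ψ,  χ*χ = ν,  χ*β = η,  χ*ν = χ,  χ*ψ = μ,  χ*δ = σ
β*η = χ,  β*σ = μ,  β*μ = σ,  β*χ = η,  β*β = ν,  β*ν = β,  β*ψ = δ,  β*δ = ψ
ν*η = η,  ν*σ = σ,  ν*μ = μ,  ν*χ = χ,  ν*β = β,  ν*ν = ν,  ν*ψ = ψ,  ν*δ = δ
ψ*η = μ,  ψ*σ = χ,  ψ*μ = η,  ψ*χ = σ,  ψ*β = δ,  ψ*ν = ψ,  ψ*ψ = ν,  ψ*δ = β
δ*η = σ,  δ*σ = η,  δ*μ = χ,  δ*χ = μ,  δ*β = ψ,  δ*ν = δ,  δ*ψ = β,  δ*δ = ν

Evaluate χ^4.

ν

χ^1 = χ
χ^2 = χ*χ = ν
χ^3 = ν*χ = χ
χ^4 = χ*χ = ν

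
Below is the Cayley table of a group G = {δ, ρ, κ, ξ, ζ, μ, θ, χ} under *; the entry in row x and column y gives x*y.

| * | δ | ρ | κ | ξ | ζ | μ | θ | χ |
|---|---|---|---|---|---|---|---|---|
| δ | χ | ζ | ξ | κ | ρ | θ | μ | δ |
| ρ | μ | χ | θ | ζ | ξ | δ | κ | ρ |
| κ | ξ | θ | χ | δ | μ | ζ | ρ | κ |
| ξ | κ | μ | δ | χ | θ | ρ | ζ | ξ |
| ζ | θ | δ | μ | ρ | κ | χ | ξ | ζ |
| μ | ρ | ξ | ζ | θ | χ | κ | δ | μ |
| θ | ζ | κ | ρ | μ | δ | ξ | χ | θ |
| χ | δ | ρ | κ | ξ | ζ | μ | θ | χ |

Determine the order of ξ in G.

The identity element is χ (its row matches the header).
ξ^1 = ξ
ξ^2 = ξ*ξ = χ
The first power of ξ equal to the identity is ξ^2, so ord(ξ) = 2.

2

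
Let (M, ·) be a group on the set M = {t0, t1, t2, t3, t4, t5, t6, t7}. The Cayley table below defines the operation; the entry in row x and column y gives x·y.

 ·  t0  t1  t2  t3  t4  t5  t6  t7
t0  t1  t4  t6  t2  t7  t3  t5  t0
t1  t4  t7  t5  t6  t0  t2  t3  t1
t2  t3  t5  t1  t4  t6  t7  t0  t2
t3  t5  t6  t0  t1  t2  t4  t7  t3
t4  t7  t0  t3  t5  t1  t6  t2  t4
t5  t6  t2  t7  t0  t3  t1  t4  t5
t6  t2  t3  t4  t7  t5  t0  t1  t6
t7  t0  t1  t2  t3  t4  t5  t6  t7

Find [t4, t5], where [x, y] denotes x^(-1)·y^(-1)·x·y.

Identity is t7; from the table t4^(-1) = t0 and t5^(-1) = t2.
t0·t2 = t6
t6·t4 = t5
t5·t5 = t1

t1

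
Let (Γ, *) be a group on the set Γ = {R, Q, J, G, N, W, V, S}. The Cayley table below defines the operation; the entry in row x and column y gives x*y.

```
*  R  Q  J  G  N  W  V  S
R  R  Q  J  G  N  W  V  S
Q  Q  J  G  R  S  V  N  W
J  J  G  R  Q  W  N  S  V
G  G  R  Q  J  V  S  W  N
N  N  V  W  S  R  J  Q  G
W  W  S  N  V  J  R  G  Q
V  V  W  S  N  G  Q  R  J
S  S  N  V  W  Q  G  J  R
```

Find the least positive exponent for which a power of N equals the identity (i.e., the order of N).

2

The identity element is R (its row matches the header).
N^1 = N
N^2 = N*N = R
The first power of N equal to the identity is N^2, so ord(N) = 2.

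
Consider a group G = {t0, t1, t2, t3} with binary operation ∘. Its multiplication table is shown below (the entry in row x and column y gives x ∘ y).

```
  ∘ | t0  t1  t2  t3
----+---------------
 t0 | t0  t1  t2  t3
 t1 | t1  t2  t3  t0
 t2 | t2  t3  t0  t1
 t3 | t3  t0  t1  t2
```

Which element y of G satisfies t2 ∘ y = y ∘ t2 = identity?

First locate the identity: row t0 matches the header, so t0 is the identity.
Scan row t2 for t0: t2 ∘ t2 = t0. Hence t2^(-1) = t2.

t2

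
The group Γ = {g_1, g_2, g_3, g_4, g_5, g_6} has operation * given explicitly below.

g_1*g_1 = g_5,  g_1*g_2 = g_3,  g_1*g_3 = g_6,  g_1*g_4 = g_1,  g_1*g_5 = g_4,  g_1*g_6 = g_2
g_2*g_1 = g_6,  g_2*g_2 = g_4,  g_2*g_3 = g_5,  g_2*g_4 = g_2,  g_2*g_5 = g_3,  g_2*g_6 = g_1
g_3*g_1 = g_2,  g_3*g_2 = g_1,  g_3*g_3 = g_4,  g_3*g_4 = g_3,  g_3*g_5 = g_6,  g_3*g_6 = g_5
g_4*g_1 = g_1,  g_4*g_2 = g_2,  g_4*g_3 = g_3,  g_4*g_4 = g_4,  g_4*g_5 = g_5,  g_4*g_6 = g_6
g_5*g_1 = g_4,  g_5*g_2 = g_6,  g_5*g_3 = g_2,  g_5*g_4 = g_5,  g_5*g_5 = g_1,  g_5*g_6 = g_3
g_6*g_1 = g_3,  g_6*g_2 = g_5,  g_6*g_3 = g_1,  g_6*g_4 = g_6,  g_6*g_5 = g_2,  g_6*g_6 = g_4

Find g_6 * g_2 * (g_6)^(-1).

The identity is g_4. In row g_6, the entry g_4 sits in column g_6, so g_6^(-1) = g_6.
g_6 * g_2 = g_5
g_5 * g_6 = g_3

g_3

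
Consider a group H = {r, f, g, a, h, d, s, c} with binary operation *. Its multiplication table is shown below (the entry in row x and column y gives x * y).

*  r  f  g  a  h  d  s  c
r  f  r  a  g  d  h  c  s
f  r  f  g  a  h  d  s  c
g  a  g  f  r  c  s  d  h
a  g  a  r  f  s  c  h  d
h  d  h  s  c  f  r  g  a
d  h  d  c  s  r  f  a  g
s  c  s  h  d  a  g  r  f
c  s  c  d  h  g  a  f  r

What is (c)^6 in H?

c^1 = c
c^2 = c * c = r
c^3 = r * c = s
c^4 = s * c = f
c^5 = f * c = c
c^6 = c * c = r

r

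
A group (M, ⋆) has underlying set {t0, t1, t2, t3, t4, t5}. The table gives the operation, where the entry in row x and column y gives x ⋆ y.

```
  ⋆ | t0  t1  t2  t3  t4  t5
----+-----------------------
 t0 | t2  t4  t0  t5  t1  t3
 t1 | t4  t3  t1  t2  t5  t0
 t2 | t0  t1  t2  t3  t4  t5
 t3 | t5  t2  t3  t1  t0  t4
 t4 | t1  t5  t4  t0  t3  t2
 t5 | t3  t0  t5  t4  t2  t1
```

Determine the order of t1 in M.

3

The identity element is t2 (its row matches the header).
t1^1 = t1
t1^2 = t1 ⋆ t1 = t3
t1^3 = t3 ⋆ t1 = t2
The first power of t1 equal to the identity is t1^3, so ord(t1) = 3.
(Structurally, M here is isomorphic to the cyclic group Z_6.)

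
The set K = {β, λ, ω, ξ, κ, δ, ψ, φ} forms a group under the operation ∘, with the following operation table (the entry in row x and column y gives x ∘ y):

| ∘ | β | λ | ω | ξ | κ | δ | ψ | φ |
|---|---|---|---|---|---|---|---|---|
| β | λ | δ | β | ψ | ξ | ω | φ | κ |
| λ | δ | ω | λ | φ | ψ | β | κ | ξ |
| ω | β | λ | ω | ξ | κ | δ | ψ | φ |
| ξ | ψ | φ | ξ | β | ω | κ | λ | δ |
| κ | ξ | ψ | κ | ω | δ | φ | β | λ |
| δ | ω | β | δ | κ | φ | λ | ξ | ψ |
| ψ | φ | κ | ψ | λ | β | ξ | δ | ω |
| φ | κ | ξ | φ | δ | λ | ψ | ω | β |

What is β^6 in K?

β^1 = β
β^2 = β ∘ β = λ
β^3 = λ ∘ β = δ
β^4 = δ ∘ β = ω
β^5 = ω ∘ β = β
β^6 = β ∘ β = λ

λ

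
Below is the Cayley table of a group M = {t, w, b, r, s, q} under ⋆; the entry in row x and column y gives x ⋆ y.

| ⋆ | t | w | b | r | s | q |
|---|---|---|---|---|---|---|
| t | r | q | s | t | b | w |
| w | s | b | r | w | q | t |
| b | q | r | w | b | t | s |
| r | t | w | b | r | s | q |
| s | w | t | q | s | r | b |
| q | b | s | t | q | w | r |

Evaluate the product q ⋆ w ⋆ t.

w

q ⋆ w = s
s ⋆ t = w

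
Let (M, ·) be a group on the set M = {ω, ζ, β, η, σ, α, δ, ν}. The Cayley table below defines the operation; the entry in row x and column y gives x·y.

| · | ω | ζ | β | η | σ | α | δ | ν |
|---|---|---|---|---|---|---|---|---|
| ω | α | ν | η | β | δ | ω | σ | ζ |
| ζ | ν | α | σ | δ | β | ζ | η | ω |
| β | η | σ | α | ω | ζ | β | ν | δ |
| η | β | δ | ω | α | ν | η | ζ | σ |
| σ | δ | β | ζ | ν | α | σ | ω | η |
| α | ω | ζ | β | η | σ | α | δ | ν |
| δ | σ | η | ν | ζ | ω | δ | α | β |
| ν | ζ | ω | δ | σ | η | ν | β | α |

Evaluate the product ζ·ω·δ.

ζ·ω = ν
ν·δ = β

β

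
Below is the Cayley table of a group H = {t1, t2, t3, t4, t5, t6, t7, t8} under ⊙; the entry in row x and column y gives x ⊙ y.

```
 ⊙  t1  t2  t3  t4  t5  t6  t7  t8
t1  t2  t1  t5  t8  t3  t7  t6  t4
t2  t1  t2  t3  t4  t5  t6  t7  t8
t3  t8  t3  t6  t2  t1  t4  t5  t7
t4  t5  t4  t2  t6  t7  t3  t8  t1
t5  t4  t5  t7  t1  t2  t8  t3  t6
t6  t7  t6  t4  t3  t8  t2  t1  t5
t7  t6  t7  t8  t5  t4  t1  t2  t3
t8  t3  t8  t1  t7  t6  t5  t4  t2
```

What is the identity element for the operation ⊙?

The identity e satisfies e ⊙ x = x for all x, so its row in the table reproduces the column headers.
Row t2 reads: t1, t2, t3, t4, t5, t6, t7, t8 — exactly the header order. So t2 is the identity.

t2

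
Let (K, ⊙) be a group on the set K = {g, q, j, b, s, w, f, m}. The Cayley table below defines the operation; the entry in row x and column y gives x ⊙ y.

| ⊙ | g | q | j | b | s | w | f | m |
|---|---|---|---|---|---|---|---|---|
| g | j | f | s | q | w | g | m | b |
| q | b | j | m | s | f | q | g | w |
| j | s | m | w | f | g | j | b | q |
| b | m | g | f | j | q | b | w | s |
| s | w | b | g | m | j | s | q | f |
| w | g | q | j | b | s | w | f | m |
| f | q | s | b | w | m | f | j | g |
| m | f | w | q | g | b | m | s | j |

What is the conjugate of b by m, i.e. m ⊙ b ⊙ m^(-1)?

The identity is w. In row m, the entry w sits in column q, so m^(-1) = q.
m ⊙ b = g
g ⊙ q = f

f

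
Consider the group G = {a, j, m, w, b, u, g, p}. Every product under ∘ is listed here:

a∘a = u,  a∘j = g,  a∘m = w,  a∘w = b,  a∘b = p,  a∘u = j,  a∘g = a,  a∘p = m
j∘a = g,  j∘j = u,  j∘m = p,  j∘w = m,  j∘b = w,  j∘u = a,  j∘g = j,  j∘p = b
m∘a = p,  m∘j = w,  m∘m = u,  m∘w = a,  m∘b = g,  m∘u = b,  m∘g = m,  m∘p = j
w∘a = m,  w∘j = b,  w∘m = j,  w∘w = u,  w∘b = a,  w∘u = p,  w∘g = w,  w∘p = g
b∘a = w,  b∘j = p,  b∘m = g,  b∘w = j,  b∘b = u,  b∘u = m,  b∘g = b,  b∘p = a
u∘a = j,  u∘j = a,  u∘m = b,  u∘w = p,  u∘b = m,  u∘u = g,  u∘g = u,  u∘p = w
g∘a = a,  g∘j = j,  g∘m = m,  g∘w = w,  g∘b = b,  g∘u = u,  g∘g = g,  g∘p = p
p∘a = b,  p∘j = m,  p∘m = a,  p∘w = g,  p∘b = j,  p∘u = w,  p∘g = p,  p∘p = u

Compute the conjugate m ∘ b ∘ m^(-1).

The identity is g. In row m, the entry g sits in column b, so m^(-1) = b.
m ∘ b = g
g ∘ b = b

b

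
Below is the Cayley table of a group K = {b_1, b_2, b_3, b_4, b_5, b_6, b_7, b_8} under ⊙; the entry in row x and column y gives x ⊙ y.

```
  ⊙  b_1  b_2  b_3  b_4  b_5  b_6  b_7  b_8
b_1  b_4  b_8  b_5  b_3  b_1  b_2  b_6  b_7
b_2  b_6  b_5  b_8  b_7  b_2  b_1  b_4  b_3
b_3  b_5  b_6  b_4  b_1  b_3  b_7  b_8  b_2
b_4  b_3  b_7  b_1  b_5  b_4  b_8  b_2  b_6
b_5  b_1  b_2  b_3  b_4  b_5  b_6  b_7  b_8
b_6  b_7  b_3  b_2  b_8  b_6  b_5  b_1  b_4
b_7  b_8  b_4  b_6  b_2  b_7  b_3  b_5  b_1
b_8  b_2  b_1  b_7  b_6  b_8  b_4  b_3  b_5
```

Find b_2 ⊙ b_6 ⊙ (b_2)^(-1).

The identity is b_5. In row b_2, the entry b_5 sits in column b_2, so b_2^(-1) = b_2.
b_2 ⊙ b_6 = b_1
b_1 ⊙ b_2 = b_8

b_8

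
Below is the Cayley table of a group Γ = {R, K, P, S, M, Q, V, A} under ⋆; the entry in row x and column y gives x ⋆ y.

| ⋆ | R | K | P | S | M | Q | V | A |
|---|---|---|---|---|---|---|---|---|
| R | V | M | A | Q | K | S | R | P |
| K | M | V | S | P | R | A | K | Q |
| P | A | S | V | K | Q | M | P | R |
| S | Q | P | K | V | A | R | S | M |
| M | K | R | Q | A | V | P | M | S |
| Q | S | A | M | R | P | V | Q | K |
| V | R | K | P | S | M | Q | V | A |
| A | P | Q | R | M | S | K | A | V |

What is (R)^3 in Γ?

R^1 = R
R^2 = R ⋆ R = V
R^3 = V ⋆ R = R

R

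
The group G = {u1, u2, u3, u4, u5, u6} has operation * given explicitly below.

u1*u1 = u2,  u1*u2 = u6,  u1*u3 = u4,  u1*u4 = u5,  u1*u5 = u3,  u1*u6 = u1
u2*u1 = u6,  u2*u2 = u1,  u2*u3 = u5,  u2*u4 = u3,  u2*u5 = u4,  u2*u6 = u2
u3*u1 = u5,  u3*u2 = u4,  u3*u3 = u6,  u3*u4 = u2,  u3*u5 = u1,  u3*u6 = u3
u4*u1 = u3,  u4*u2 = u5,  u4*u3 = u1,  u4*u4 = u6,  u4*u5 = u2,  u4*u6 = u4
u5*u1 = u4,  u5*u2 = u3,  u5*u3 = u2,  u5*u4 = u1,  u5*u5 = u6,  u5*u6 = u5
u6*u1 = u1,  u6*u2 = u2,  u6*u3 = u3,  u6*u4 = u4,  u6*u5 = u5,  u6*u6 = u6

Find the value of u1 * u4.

u5

Read row u1, column u4: u1 * u4 = u5.
(Structurally, G here is isomorphic to the symmetric group S_3.)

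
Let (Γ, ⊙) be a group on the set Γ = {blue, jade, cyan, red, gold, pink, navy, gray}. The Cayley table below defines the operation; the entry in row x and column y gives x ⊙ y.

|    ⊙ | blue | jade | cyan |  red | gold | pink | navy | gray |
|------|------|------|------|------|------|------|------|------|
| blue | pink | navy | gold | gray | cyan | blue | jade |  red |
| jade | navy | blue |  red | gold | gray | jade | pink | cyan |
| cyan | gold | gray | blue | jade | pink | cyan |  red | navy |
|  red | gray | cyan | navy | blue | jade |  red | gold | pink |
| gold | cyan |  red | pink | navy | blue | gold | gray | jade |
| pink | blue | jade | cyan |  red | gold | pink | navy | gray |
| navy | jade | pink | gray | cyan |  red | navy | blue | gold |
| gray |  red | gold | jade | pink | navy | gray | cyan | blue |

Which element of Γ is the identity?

pink

The identity e satisfies e ⊙ x = x for all x, so its row in the table reproduces the column headers.
Row pink reads: blue, jade, cyan, red, gold, pink, navy, gray — exactly the header order. So pink is the identity.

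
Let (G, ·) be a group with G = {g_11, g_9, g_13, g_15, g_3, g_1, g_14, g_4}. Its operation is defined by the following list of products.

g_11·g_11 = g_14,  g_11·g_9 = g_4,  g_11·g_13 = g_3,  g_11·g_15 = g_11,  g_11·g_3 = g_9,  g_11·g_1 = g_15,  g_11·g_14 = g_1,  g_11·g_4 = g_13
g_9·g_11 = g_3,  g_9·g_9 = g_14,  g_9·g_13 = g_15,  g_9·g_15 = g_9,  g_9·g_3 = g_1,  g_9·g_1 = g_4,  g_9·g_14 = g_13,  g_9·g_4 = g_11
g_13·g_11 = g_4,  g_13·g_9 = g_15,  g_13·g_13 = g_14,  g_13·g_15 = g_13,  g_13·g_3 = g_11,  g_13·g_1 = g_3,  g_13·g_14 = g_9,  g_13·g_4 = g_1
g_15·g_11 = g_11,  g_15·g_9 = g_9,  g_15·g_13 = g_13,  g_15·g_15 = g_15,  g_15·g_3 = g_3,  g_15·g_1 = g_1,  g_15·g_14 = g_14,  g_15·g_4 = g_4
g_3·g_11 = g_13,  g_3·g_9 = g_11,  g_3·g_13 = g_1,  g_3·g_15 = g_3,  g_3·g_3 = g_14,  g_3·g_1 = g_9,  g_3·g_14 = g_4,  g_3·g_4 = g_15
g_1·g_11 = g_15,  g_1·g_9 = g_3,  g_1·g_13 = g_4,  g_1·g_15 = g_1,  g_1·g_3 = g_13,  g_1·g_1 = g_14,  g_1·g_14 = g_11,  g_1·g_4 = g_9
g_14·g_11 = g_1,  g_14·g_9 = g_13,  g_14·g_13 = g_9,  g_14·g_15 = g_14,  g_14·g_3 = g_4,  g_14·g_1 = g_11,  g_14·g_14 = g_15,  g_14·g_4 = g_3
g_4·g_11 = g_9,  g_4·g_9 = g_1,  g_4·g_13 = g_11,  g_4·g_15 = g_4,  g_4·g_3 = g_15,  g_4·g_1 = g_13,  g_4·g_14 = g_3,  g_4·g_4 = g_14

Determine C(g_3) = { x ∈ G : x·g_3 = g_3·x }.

Compare row g_3 with column g_3 entry by entry.
g_4·g_3 = g_15 = g_3·g_4, so g_4 commutes with g_3.
g_9·g_3 = g_1 but g_3·g_9 = g_11, so g_9 does not.
Collecting the elements that commute with g_3: C(g_3) = {g_14, g_15, g_3, g_4}.

{g_14, g_15, g_3, g_4}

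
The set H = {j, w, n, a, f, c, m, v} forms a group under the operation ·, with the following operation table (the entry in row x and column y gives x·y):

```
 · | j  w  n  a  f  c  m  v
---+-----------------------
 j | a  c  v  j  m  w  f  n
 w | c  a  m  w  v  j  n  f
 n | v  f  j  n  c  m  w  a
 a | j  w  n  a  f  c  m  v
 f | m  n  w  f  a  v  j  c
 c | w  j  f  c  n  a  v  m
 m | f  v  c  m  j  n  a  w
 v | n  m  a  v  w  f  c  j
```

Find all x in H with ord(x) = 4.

{n, v}

Identity is a. Compute the order of each non-identity element by repeated multiplication:
  j: j → a  (order 2)
  w: w → a  (order 2)
  n: n → j → v → a  (order 4)
  f: f → a  (order 2)
  c: c → a  (order 2)
  m: m → a  (order 2)
  v: v → j → n → a  (order 4)
Elements of order 4: {n, v}.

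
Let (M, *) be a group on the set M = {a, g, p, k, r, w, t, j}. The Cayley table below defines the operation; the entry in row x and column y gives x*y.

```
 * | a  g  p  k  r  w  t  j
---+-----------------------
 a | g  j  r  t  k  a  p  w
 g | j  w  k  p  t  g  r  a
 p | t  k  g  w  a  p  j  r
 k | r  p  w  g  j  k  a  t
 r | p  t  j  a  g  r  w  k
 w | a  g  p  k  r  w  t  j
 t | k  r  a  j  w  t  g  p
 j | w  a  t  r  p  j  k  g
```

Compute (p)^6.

p^1 = p
p^2 = p*p = g
p^3 = g*p = k
p^4 = k*p = w
p^5 = w*p = p
p^6 = p*p = g

g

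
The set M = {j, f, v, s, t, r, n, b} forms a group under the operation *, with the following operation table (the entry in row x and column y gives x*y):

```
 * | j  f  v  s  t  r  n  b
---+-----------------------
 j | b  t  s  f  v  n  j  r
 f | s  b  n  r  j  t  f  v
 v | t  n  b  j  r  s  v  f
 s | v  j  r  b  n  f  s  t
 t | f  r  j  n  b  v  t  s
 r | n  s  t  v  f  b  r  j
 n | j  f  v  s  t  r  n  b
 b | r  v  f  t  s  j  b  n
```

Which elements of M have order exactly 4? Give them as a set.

{f, j, r, s, t, v}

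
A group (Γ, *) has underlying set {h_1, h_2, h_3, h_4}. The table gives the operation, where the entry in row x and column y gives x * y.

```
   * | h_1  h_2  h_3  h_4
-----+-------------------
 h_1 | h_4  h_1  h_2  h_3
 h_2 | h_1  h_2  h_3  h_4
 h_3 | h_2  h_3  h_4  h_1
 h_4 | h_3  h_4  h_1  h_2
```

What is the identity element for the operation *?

h_2

The identity e satisfies e * x = x for all x, so its row in the table reproduces the column headers.
Row h_2 reads: h_1, h_2, h_3, h_4 — exactly the header order. So h_2 is the identity.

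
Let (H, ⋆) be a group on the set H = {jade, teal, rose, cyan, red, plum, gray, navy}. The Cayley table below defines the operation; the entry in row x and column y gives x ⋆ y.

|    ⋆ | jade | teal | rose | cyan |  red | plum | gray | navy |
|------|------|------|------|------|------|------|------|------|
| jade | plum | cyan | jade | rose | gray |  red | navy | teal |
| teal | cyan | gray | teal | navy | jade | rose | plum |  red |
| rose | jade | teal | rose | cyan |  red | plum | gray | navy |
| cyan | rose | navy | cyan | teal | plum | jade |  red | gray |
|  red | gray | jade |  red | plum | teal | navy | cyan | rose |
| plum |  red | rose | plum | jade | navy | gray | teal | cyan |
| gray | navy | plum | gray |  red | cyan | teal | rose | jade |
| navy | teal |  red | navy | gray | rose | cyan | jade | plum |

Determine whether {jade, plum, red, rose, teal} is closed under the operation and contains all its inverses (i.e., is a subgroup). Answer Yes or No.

plum ⋆ plum = gray, which is not in {jade, plum, red, rose, teal}.
The subset is not closed under ⋆, so it is not a subgroup.
(Structurally, H here is isomorphic to the cyclic group Z_8.)

No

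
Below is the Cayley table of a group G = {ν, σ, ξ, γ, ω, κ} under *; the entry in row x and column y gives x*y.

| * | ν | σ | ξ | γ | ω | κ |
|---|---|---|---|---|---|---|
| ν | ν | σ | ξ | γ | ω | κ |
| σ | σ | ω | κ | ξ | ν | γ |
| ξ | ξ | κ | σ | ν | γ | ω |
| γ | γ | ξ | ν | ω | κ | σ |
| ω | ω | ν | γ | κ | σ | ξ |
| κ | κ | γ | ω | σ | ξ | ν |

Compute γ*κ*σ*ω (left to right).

γ*κ = σ
σ*σ = ω
ω*ω = σ
(Structurally, G here is isomorphic to the cyclic group Z_6.)

σ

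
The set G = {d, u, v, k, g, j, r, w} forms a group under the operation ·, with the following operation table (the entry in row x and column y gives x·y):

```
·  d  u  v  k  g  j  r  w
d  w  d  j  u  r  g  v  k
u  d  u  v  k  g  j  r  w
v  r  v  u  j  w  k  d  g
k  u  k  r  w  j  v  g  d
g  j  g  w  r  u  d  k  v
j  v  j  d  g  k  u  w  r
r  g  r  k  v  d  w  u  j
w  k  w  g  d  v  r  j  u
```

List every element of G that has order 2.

{g, j, r, v, w}

Identity is u. Compute the order of each non-identity element by repeated multiplication:
  d: d → w → k → u  (order 4)
  v: v → u  (order 2)
  k: k → w → d → u  (order 4)
  g: g → u  (order 2)
  j: j → u  (order 2)
  r: r → u  (order 2)
  w: w → u  (order 2)
Elements of order 2: {g, j, r, v, w}.
(Structurally, G here is isomorphic to the dihedral group D_4.)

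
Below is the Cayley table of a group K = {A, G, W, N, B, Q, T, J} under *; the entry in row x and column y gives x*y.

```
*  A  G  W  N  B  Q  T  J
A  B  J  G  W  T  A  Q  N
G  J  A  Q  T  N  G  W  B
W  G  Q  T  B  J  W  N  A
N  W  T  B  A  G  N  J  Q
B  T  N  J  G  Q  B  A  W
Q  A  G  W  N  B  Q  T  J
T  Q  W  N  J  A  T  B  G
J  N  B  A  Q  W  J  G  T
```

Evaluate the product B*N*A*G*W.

J

B*N = G
G*A = J
J*G = B
B*W = J
(Structurally, K here is isomorphic to the cyclic group Z_8.)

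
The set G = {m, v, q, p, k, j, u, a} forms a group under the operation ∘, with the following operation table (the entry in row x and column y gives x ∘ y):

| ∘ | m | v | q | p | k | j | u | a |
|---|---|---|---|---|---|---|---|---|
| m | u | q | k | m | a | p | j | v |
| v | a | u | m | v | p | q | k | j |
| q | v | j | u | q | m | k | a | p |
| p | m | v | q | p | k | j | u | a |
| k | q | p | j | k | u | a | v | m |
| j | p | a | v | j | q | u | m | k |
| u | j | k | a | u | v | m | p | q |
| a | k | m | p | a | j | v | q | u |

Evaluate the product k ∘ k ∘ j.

k ∘ k = u
u ∘ j = m

m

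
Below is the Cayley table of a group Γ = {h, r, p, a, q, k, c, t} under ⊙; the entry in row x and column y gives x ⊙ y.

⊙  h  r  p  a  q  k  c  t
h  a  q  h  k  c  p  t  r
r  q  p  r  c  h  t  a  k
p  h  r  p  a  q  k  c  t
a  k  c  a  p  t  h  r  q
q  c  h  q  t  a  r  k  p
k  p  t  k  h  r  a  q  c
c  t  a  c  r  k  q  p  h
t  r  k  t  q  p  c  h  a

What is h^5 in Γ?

h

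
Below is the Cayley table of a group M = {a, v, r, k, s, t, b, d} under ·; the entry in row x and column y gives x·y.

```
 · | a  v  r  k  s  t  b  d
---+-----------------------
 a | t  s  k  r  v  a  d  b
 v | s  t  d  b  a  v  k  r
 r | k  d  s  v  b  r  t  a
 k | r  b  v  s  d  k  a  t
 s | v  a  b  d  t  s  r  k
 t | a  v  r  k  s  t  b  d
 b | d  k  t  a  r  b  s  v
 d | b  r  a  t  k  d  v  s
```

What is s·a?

Read row s, column a: s·a = v.

v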